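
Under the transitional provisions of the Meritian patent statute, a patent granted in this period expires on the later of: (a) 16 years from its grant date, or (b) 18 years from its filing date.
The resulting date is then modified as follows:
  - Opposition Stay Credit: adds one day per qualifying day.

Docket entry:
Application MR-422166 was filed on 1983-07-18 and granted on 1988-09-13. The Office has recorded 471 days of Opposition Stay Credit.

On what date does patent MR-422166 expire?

(a) grant + 16 years → 13 September 2004.
(b) filing + 18 years → 18 July 2001.
Later of the two: 13 September 2004.
Opposition Stay Credit: +471 days → 28 December 2005.

December 28, 2005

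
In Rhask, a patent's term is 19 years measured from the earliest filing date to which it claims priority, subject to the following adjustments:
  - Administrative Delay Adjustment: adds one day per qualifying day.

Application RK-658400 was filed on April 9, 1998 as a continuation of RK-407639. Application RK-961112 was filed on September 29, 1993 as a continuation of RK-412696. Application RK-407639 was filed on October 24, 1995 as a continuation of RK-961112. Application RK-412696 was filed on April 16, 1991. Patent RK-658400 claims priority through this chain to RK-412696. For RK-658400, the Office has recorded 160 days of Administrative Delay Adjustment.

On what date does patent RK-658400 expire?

2010-09-23

Earliest priority filing: 16 April 1991.
Base term: 16 April 1991 + 19 years → 16 April 2010.
Administrative Delay Adjustment: +160 days → 23 September 2010.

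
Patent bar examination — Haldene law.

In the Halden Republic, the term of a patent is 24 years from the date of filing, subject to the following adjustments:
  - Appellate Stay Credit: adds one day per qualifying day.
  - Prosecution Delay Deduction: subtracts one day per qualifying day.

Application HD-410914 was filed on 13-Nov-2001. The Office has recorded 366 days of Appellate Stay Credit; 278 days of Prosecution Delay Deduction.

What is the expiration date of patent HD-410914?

Base term: filing date + 24 years → 13 November 2025.
Appellate Stay Credit: +366 days → 14 November 2026.
Prosecution Delay Deduction: −278 days → 9 February 2026.

February 9, 2026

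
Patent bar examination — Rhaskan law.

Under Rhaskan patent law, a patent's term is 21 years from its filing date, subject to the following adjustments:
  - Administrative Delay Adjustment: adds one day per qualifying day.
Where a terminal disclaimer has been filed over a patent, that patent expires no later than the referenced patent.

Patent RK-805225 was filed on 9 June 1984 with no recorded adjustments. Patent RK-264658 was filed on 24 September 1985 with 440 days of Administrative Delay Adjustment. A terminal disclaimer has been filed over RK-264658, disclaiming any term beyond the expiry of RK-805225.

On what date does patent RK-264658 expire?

Natural term of RK-264658:
  Base: filing + 21 years → 24 September 2006.
  Administrative Delay Adjustment: +440 days → 8 December 2007.
Expiry of referenced patent RK-805225:
  Base: filing + 21 years → 9 June 2005.
Terminal disclaimer: RK-264658 expires on the earlier of 8 December 2007 and 9 June 2005.

2005-06-09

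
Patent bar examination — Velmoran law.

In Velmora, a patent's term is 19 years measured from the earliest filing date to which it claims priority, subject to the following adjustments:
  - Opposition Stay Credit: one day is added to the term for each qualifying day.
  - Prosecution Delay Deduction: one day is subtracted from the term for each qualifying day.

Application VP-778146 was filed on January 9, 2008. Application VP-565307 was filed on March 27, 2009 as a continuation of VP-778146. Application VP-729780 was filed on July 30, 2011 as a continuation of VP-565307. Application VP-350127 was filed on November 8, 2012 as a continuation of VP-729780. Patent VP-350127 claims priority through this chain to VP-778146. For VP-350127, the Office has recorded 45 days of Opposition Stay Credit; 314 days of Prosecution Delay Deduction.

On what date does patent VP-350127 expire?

Earliest priority filing: 9 January 2008.
Base term: 9 January 2008 + 19 years → 9 January 2027.
Opposition Stay Credit: +45 days → 23 February 2027.
Prosecution Delay Deduction: −314 days → 15 April 2026.

April 15, 2026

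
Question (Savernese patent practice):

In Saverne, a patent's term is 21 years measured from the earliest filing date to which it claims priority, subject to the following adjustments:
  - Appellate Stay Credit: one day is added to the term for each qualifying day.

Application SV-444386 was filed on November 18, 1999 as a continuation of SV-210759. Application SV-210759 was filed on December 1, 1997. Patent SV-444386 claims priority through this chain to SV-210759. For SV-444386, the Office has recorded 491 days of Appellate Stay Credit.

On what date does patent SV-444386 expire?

2020-04-05

Earliest priority filing: 1 December 1997.
Base term: 1 December 1997 + 21 years → 1 December 2018.
Appellate Stay Credit: +491 days → 5 April 2020.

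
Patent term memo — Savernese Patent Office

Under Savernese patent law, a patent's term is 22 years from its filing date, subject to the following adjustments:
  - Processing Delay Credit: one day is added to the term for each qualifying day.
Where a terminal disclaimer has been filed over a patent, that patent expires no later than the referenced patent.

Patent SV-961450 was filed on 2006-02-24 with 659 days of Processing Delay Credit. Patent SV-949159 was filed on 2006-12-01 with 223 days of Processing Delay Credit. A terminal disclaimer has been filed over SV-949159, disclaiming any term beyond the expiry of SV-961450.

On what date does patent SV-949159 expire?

July 12, 2029

Natural term of SV-949159:
  Base: filing + 22 years → 1 December 2028.
  Processing Delay Credit: +223 days → 12 July 2029.
Expiry of referenced patent SV-961450:
  Base: filing + 22 years → 24 February 2028.
  Processing Delay Credit: +659 days → 14 December 2029.
Terminal disclaimer: SV-949159 expires on the earlier of 12 July 2029 and 14 December 2029.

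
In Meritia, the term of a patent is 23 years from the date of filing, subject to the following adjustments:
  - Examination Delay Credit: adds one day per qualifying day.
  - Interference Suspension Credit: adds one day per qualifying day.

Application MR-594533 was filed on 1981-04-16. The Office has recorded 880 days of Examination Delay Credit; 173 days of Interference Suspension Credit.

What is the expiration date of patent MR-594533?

Base term: filing date + 23 years → 16 April 2004.
Examination Delay Credit: +880 days → 13 September 2006.
Interference Suspension Credit: +173 days → 5 March 2007.

March 5, 2007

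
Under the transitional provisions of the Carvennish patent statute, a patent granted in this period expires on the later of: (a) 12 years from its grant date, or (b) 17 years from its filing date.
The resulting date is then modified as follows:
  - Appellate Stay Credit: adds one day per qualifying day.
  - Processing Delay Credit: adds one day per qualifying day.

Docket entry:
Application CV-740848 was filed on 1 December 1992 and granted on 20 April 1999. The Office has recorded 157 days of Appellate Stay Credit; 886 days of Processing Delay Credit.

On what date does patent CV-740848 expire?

February 26, 2014

(a) grant + 12 years → 20 April 2011.
(b) filing + 17 years → 1 December 2009.
Later of the two: 20 April 2011.
Appellate Stay Credit: +157 days → 24 September 2011.
Processing Delay Credit: +886 days → 26 February 2014.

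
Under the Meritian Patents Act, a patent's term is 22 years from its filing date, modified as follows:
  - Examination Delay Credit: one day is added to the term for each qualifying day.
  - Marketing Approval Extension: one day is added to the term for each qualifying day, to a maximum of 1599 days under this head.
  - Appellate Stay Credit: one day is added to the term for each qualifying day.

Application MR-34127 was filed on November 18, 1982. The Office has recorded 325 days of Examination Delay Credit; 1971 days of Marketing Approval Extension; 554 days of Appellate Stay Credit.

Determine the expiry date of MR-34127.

Base term: filing date + 22 years → 18 November 2004.
Examination Delay Credit: +325 days → 9 October 2005.
Marketing Approval Extension: 1971 days claimed exceeds the 1599-day cap, so +1599 days → 24 February 2010.
Appellate Stay Credit: +554 days → 1 September 2011.

2011-09-01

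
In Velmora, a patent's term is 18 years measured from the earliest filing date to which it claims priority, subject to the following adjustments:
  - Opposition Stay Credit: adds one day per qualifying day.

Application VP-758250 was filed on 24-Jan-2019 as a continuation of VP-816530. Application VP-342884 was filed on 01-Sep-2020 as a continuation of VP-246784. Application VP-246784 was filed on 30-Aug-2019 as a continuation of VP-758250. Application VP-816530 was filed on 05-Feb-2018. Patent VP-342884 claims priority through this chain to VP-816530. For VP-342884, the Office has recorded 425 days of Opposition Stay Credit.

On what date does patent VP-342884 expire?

Earliest priority filing: 5 February 2018.
Base term: 5 February 2018 + 18 years → 5 February 2036.
Opposition Stay Credit: +425 days → 5 April 2037.

April 5, 2037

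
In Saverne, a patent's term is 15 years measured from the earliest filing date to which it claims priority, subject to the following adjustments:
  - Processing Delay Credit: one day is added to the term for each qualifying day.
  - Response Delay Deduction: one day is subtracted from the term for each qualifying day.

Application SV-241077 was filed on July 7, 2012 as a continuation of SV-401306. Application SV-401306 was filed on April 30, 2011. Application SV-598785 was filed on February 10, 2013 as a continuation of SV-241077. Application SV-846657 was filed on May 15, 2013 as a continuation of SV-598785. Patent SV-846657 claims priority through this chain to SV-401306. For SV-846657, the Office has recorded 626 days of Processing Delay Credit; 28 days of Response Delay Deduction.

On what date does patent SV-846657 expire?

Earliest priority filing: 30 April 2011.
Base term: 30 April 2011 + 15 years → 30 April 2026.
Processing Delay Credit: +626 days → 16 January 2028.
Response Delay Deduction: −28 days → 19 December 2027.

December 19, 2027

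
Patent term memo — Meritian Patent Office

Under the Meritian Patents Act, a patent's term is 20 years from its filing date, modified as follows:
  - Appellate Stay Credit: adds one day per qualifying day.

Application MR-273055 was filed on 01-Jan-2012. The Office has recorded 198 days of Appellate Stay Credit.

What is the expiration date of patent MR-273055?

July 17, 2032

Base term: filing date + 20 years → 1 January 2032.
Appellate Stay Credit: +198 days → 17 July 2032.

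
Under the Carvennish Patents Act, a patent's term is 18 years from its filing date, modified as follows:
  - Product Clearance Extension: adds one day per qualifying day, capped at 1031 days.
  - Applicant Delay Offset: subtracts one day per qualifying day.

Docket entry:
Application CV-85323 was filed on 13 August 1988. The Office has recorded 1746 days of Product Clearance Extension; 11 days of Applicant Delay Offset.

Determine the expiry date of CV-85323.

Base term: filing date + 18 years → 13 August 2006.
Product Clearance Extension: 1746 days claimed exceeds the 1031-day cap, so +1031 days → 9 June 2009.
Applicant Delay Offset: −11 days → 29 May 2009.

2009-05-29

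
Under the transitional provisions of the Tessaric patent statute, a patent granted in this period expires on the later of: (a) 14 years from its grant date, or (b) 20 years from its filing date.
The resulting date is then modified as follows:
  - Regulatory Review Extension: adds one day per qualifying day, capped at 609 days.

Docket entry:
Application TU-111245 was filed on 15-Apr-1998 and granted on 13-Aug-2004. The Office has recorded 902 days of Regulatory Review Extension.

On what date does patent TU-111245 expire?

2020-04-13

(a) grant + 14 years → 13 August 2018.
(b) filing + 20 years → 15 April 2018.
Later of the two: 13 August 2018.
Regulatory Review Extension: 902 days claimed exceeds the 609-day cap, so +609 days → 13 April 2020.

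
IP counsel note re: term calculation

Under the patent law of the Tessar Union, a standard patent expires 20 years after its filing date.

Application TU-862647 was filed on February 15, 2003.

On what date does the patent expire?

2023-02-15

Filing date + 20 years → 15 February 2023.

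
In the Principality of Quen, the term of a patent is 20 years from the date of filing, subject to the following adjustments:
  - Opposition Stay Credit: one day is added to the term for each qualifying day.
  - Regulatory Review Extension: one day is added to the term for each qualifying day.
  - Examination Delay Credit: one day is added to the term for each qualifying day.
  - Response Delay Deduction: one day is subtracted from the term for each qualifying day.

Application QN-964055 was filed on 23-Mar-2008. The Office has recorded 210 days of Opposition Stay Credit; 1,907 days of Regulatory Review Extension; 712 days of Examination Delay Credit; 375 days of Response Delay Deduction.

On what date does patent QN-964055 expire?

Base term: filing date + 20 years → 23 March 2028.
Opposition Stay Credit: +210 days → 19 October 2028.
Regulatory Review Extension: +1907 days → 8 January 2034.
Examination Delay Credit: +712 days → 21 December 2035.
Response Delay Deduction: −375 days → 11 December 2034.

December 11, 2034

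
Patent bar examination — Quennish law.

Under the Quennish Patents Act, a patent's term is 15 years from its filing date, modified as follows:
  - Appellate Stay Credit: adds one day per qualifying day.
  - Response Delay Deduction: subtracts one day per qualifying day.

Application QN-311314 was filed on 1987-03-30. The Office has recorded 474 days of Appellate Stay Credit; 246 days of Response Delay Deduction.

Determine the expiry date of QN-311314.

Base term: filing date + 15 years → 30 March 2002.
Appellate Stay Credit: +474 days → 17 July 2003.
Response Delay Deduction: −246 days → 13 November 2002.

November 13, 2002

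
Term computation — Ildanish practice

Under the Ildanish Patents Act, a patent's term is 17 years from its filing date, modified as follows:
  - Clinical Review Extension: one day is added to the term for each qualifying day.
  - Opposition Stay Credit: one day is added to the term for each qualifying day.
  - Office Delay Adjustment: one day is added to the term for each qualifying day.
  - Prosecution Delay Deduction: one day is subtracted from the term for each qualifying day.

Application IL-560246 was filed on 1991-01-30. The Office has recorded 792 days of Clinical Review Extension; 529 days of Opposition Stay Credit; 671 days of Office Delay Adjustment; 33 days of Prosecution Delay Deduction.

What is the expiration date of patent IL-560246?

Base term: filing date + 17 years → 30 January 2008.
Clinical Review Extension: +792 days → 1 April 2010.
Opposition Stay Credit: +529 days → 12 September 2011.
Office Delay Adjustment: +671 days → 14 July 2013.
Prosecution Delay Deduction: −33 days → 11 June 2013.

June 11, 2013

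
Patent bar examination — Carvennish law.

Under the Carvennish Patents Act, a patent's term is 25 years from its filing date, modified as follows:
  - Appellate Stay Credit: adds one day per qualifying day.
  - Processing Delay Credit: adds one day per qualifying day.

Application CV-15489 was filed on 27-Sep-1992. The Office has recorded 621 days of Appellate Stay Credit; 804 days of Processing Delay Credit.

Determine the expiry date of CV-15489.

2021-08-22

Base term: filing date + 25 years → 27 September 2017.
Appellate Stay Credit: +621 days → 10 June 2019.
Processing Delay Credit: +804 days → 22 August 2021.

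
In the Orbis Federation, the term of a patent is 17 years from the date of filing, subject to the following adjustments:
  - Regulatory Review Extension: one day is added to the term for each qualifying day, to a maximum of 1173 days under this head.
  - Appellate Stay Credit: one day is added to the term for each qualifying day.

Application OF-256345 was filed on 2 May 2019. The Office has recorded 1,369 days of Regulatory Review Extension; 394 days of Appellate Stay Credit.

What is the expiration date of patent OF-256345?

2040-08-16

Base term: filing date + 17 years → 2 May 2036.
Regulatory Review Extension: 1369 days claimed exceeds the 1173-day cap, so +1173 days → 19 July 2039.
Appellate Stay Credit: +394 days → 16 August 2040.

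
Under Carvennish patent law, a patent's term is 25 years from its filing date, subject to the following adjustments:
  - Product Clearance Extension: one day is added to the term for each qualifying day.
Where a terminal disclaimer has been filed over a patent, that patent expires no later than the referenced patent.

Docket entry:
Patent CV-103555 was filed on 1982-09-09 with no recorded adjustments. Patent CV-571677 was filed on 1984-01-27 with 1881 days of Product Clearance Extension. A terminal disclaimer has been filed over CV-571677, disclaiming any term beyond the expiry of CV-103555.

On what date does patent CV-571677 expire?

September 9, 2007

Natural term of CV-571677:
  Base: filing + 25 years → 27 January 2009.
  Product Clearance Extension: +1881 days → 23 March 2014.
Expiry of referenced patent CV-103555:
  Base: filing + 25 years → 9 September 2007.
Terminal disclaimer: CV-571677 expires on the earlier of 23 March 2014 and 9 September 2007.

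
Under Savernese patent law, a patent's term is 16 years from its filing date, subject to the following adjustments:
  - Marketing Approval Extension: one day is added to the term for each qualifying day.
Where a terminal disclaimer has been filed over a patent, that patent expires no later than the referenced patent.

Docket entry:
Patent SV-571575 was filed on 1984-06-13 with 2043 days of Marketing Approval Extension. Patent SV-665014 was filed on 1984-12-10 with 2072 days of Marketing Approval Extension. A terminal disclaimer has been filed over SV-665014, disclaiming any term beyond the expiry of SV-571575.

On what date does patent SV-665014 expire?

Natural term of SV-665014:
  Base: filing + 16 years → 10 December 2000.
  Marketing Approval Extension: +2072 days → 13 August 2006.
Expiry of referenced patent SV-571575:
  Base: filing + 16 years → 13 June 2000.
  Marketing Approval Extension: +2043 days → 16 January 2006.
Terminal disclaimer: SV-665014 expires on the earlier of 13 August 2006 and 16 January 2006.

January 16, 2006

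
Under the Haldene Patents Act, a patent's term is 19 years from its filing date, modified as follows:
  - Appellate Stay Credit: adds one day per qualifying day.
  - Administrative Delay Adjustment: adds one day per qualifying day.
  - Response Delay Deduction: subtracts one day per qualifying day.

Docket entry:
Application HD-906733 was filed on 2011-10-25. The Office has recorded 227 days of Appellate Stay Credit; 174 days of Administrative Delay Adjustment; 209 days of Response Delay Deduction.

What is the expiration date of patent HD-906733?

2031-05-05

Base term: filing date + 19 years → 25 October 2030.
Appellate Stay Credit: +227 days → 9 June 2031.
Administrative Delay Adjustment: +174 days → 30 November 2031.
Response Delay Deduction: −209 days → 5 May 2031.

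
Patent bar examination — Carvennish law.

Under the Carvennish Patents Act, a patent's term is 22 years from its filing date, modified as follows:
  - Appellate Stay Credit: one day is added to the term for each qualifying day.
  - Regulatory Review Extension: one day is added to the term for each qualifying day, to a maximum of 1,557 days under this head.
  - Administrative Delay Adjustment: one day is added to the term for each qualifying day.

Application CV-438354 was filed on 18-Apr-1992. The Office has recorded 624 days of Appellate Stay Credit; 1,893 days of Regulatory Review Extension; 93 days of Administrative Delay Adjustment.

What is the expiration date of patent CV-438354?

Base term: filing date + 22 years → 18 April 2014.
Appellate Stay Credit: +624 days → 2 January 2016.
Regulatory Review Extension: 1893 days claimed exceeds the 1557-day cap, so +1557 days → 7 April 2020.
Administrative Delay Adjustment: +93 days → 9 July 2020.

2020-07-09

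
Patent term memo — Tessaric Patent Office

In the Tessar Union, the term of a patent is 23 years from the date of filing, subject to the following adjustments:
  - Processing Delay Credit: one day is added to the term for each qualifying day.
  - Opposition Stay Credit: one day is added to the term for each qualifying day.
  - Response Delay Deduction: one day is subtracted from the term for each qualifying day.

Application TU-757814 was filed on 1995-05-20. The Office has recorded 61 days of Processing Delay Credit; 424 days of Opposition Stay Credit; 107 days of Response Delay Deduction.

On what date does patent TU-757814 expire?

Base term: filing date + 23 years → 20 May 2018.
Processing Delay Credit: +61 days → 20 July 2018.
Opposition Stay Credit: +424 days → 17 September 2019.
Response Delay Deduction: −107 days → 2 June 2019.

June 2, 2019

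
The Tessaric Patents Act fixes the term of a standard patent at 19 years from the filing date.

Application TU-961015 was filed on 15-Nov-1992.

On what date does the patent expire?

2011-11-15

Filing date + 19 years → 15 November 2011.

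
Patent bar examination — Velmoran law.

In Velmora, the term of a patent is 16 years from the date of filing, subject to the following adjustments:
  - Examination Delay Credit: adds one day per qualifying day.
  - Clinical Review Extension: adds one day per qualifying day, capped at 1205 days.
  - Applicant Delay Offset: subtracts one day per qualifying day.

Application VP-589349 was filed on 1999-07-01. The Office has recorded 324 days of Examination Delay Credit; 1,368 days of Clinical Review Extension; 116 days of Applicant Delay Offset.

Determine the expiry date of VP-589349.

Base term: filing date + 16 years → 1 July 2015.
Examination Delay Credit: +324 days → 20 May 2016.
Clinical Review Extension: 1368 days claimed exceeds the 1205-day cap, so +1205 days → 7 September 2019.
Applicant Delay Offset: −116 days → 14 May 2019.

2019-05-14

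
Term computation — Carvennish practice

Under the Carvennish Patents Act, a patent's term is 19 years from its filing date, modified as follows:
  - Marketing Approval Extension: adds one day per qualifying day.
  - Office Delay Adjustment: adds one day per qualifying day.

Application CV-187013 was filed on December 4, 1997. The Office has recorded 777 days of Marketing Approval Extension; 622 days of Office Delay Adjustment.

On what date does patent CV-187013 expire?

Base term: filing date + 19 years → 4 December 2016.
Marketing Approval Extension: +777 days → 20 January 2019.
Office Delay Adjustment: +622 days → 3 October 2020.

October 3, 2020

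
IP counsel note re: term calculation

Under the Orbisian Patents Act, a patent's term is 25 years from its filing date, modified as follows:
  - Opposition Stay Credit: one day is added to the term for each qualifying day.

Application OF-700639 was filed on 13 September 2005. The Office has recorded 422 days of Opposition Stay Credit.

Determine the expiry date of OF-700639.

November 9, 2031

Base term: filing date + 25 years → 13 September 2030.
Opposition Stay Credit: +422 days → 9 November 2031.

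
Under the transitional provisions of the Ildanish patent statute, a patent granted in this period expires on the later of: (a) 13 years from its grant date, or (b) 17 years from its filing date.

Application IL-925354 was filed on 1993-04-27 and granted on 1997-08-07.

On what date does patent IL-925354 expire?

August 7, 2010

(a) grant + 13 years → 7 August 2010.
(b) filing + 17 years → 27 April 2010.
Later of the two: 7 August 2010.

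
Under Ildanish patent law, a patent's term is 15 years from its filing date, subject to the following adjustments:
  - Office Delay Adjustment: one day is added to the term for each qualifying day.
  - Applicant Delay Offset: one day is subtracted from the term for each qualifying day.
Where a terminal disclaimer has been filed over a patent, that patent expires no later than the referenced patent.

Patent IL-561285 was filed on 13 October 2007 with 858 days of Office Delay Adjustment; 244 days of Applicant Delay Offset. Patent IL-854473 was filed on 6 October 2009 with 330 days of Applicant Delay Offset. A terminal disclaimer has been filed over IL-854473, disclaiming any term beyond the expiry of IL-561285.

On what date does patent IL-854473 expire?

2023-11-11

Natural term of IL-854473:
  Base: filing + 15 years → 6 October 2024.
  Applicant Delay Offset: −330 days → 11 November 2023.
Expiry of referenced patent IL-561285:
  Base: filing + 15 years → 13 October 2022.
  Office Delay Adjustment: +858 days → 17 February 2025.
  Applicant Delay Offset: −244 days → 18 June 2024.
Terminal disclaimer: IL-854473 expires on the earlier of 11 November 2023 and 18 June 2024.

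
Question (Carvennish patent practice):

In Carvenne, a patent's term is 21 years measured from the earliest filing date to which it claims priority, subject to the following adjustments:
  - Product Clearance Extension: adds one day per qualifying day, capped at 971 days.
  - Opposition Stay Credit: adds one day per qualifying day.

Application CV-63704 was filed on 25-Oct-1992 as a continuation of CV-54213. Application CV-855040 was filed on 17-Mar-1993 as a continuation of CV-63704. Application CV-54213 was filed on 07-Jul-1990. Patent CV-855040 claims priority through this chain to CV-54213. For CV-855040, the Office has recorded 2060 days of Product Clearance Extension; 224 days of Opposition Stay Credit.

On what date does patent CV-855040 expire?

2014-10-14

Earliest priority filing: 7 July 1990.
Base term: 7 July 1990 + 21 years → 7 July 2011.
Product Clearance Extension: 2060 days claimed exceeds the 971-day cap, so +971 days → 4 March 2014.
Opposition Stay Credit: +224 days → 14 October 2014.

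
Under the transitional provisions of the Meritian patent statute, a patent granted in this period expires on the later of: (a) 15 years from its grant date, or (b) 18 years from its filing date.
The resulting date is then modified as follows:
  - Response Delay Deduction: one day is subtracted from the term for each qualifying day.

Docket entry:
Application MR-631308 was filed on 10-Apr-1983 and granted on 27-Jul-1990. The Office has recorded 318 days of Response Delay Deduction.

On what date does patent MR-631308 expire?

(a) grant + 15 years → 27 July 2005.
(b) filing + 18 years → 10 April 2001.
Later of the two: 27 July 2005.
Response Delay Deduction: −318 days → 12 September 2004.

September 12, 2004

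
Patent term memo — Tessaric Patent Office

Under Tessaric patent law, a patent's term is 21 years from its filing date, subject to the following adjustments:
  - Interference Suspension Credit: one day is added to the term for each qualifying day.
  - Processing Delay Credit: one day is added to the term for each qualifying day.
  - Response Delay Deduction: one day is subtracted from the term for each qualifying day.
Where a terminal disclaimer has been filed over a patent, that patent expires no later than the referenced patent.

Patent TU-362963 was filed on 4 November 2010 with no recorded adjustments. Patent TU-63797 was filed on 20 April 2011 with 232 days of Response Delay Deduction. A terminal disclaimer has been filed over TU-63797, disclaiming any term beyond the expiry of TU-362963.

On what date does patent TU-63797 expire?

Natural term of TU-63797:
  Base: filing + 21 years → 20 April 2032.
  Response Delay Deduction: −232 days → 1 September 2031.
Expiry of referenced patent TU-362963:
  Base: filing + 21 years → 4 November 2031.
Terminal disclaimer: TU-63797 expires on the earlier of 1 September 2031 and 4 November 2031.

September 1, 2031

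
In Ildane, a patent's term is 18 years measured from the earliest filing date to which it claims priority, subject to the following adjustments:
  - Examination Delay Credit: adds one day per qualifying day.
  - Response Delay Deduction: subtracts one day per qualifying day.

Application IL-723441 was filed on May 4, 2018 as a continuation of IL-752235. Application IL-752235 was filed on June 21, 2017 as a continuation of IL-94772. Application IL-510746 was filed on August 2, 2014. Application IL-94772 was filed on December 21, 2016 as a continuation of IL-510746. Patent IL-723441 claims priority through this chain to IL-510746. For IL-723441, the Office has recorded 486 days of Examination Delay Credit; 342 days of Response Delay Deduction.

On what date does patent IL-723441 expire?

Earliest priority filing: 2 August 2014.
Base term: 2 August 2014 + 18 years → 2 August 2032.
Examination Delay Credit: +486 days → 1 December 2033.
Response Delay Deduction: −342 days → 24 December 2032.

December 24, 2032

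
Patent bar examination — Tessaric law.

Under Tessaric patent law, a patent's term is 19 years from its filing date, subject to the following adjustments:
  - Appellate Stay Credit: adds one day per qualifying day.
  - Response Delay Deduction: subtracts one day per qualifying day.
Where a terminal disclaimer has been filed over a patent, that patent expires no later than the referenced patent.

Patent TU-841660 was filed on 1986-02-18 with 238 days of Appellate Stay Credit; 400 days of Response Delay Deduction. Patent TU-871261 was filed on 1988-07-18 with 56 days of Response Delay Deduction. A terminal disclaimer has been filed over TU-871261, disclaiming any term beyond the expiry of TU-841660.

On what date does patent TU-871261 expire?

Natural term of TU-871261:
  Base: filing + 19 years → 18 July 2007.
  Response Delay Deduction: −56 days → 23 May 2007.
Expiry of referenced patent TU-841660:
  Base: filing + 19 years → 18 February 2005.
  Appellate Stay Credit: +238 days → 14 October 2005.
  Response Delay Deduction: −400 days → 9 September 2004.
Terminal disclaimer: TU-871261 expires on the earlier of 23 May 2007 and 9 September 2004.

2004-09-09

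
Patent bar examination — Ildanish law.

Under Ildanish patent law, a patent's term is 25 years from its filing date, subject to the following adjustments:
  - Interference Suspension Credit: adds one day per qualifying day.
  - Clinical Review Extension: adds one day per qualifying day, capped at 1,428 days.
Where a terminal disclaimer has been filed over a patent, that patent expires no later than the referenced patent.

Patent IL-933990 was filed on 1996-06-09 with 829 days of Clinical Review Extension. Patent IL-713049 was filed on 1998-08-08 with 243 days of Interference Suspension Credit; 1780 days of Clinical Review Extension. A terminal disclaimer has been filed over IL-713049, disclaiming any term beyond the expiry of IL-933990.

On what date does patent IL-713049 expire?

2023-09-16

Natural term of IL-713049:
  Base: filing + 25 years → 8 August 2023.
  Interference Suspension Credit: +243 days → 7 April 2024.
  Clinical Review Extension: 1780 days claimed exceeds the 1428-day cap, so +1428 days → 5 March 2028.
Expiry of referenced patent IL-933990:
  Base: filing + 25 years → 9 June 2021.
  Clinical Review Extension: 829 days (within the 1428-day cap) → +829 days → 16 September 2023.
Terminal disclaimer: IL-713049 expires on the earlier of 5 March 2028 and 16 September 2023.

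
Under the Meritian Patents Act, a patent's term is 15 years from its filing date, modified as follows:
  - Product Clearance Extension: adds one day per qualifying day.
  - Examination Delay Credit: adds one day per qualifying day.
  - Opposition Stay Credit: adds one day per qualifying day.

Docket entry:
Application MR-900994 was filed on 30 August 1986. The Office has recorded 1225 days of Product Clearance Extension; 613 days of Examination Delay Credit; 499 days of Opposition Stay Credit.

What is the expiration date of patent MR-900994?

January 23, 2008

Base term: filing date + 15 years → 30 August 2001.
Product Clearance Extension: +1225 days → 6 January 2005.
Examination Delay Credit: +613 days → 11 September 2006.
Opposition Stay Credit: +499 days → 23 January 2008.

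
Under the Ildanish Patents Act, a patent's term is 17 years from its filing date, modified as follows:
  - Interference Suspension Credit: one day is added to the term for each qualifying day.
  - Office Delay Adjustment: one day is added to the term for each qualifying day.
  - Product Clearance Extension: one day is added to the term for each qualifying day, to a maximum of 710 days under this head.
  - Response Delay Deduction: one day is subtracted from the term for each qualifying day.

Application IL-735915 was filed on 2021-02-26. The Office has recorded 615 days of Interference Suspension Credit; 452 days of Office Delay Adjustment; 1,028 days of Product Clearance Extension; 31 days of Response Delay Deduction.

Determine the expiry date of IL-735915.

Base term: filing date + 17 years → 26 February 2038.
Interference Suspension Credit: +615 days → 3 November 2039.
Office Delay Adjustment: +452 days → 28 January 2041.
Product Clearance Extension: 1028 days claimed exceeds the 710-day cap, so +710 days → 8 January 2043.
Response Delay Deduction: −31 days → 8 December 2042.

2042-12-08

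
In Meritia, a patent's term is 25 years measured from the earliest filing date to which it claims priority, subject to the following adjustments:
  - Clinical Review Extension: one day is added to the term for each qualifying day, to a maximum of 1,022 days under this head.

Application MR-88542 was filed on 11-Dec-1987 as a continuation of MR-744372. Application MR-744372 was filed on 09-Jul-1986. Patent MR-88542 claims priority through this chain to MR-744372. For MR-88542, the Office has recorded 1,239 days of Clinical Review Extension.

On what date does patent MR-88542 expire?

Earliest priority filing: 9 July 1986.
Base term: 9 July 1986 + 25 years → 9 July 2011.
Clinical Review Extension: 1239 days claimed exceeds the 1022-day cap, so +1022 days → 26 April 2014.

April 26, 2014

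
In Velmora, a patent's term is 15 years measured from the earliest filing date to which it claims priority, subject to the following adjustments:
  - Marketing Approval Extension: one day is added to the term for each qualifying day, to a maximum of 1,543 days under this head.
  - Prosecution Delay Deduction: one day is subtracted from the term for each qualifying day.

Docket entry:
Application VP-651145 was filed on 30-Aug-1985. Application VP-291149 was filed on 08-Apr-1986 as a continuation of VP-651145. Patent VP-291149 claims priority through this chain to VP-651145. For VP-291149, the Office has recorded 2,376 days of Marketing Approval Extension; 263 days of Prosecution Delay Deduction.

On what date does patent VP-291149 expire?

Earliest priority filing: 30 August 1985.
Base term: 30 August 1985 + 15 years → 30 August 2000.
Marketing Approval Extension: 2376 days claimed exceeds the 1543-day cap, so +1543 days → 20 November 2004.
Prosecution Delay Deduction: −263 days → 2 March 2004.

March 2, 2004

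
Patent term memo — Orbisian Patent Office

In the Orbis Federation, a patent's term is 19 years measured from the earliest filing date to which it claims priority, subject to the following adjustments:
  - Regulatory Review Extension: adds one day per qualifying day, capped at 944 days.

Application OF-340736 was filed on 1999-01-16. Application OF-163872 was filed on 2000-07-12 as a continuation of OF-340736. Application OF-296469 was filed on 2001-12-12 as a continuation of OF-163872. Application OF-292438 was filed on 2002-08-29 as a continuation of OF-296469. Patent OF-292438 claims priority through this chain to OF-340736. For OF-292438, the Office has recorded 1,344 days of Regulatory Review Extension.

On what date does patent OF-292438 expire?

2020-08-17

Earliest priority filing: 16 January 1999.
Base term: 16 January 1999 + 19 years → 16 January 2018.
Regulatory Review Extension: 1344 days claimed exceeds the 944-day cap, so +944 days → 17 August 2020.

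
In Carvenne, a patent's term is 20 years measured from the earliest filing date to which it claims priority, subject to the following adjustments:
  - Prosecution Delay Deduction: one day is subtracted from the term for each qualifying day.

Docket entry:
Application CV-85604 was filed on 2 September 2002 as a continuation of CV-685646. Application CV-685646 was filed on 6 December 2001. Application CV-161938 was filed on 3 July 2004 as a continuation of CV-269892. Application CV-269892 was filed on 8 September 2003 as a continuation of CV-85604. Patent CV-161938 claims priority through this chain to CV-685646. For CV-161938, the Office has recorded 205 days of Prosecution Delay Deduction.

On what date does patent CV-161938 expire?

May 15, 2021

Earliest priority filing: 6 December 2001.
Base term: 6 December 2001 + 20 years → 6 December 2021.
Prosecution Delay Deduction: −205 days → 15 May 2021.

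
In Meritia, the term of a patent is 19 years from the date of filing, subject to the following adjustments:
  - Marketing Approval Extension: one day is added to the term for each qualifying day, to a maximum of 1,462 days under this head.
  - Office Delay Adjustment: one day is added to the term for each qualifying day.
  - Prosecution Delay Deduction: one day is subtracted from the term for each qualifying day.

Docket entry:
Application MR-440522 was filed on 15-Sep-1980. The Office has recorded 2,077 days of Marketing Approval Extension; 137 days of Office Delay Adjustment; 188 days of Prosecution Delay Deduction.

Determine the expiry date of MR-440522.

Base term: filing date + 19 years → 15 September 1999.
Marketing Approval Extension: 2077 days claimed exceeds the 1462-day cap, so +1462 days → 16 September 2003.
Office Delay Adjustment: +137 days → 31 January 2004.
Prosecution Delay Deduction: −188 days → 27 July 2003.

July 27, 2003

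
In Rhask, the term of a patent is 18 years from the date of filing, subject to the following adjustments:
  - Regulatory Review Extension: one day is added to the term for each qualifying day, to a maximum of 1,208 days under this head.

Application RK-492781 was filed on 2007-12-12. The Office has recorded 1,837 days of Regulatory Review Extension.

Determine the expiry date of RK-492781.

Base term: filing date + 18 years → 12 December 2025.
Regulatory Review Extension: 1837 days claimed exceeds the 1208-day cap, so +1208 days → 3 April 2029.

April 3, 2029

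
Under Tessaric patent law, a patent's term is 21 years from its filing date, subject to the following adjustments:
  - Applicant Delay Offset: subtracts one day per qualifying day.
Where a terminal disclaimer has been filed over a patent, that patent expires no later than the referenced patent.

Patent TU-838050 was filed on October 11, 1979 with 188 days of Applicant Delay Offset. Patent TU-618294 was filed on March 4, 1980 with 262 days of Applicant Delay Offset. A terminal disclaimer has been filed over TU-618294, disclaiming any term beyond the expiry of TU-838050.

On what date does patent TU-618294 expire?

2000-04-06

Natural term of TU-618294:
  Base: filing + 21 years → 4 March 2001.
  Applicant Delay Offset: −262 days → 15 June 2000.
Expiry of referenced patent TU-838050:
  Base: filing + 21 years → 11 October 2000.
  Applicant Delay Offset: −188 days → 6 April 2000.
Terminal disclaimer: TU-618294 expires on the earlier of 15 June 2000 and 6 April 2000.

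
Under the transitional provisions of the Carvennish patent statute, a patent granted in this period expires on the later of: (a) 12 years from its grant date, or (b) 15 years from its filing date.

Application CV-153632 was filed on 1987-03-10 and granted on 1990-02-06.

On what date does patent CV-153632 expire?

(a) grant + 12 years → 6 February 2002.
(b) filing + 15 years → 10 March 2002.
Later of the two: 10 March 2002.

2002-03-10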